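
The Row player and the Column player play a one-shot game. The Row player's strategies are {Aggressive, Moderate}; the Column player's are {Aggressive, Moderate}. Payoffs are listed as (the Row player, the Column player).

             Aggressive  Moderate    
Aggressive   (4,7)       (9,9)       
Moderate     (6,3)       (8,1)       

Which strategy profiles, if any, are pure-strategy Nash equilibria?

(Aggressive, Moderate) and (Moderate, Aggressive)

Check mutual best responses: a cell is a NE iff neither player can gain by unilaterally deviating.
The Row player's best responses — vs Aggressive: Moderate (payoff 6); vs Moderate: Aggressive (payoff 9).
The Column player's best responses — vs Aggressive: Moderate (payoff 9); vs Moderate: Aggressive (payoff 3).
Mutual best responses occur at (Aggressive, Moderate) and (Moderate, Aggressive); at each, neither player gains by switching.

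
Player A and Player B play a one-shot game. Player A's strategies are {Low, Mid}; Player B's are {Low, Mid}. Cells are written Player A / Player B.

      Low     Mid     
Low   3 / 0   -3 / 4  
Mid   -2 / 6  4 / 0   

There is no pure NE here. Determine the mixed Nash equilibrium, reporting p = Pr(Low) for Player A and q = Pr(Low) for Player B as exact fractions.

In a mixed NE each player is indifferent between their pure strategies, so the opponent's mix sets the indifference.
Player B indifferent between Low and Mid: p·0 + (1−p)·6 = p·4 + (1−p)·0 ⟹ 6 + (-6)p = 0 + 4p ⟹ p = 3/5.
Player A indifferent between Low and Mid: q·3 + (1−q)·(-3) = q·(-2) + (1−q)·4 ⟹ (-3) + 6q = 4 + (-6)q ⟹ q = 7/12.

p = 3/5, q = 7/12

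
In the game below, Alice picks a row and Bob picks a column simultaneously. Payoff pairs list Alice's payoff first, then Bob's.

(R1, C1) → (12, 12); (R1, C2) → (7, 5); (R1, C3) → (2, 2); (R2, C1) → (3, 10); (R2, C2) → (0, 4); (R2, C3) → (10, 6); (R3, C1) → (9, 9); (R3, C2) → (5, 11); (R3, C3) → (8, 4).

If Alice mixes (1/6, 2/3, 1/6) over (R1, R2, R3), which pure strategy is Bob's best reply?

C1

Compute Bob's expected payoff from each pure strategy against the given mix.
C1: (1/6)·12 + (2/3)·10 + (1/6)·9 = 61/6
C2: (1/6)·5 + (2/3)·4 + (1/6)·11 = 16/3
C3: (1/6)·2 + (2/3)·6 + (1/6)·4 = 5
Highest expected payoff is 61/6, from C1.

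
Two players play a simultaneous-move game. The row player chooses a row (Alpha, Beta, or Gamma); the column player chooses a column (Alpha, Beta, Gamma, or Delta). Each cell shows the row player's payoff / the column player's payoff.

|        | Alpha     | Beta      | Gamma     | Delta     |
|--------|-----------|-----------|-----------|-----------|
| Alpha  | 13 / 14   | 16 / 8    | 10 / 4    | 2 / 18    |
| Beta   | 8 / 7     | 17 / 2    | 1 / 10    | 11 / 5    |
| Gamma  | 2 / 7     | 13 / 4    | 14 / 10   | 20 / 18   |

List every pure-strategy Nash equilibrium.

(Gamma, Delta)

Find each player's best response to every opponent strategy; NE are the intersections.
The row player's best responses — vs Alpha: Alpha (payoff 13); vs Beta: Beta (payoff 17); vs Gamma: Gamma (payoff 14); vs Delta: Gamma (payoff 20).
The column player's best responses — vs Alpha: Delta (payoff 18); vs Beta: Gamma (payoff 10); vs Gamma: Delta (payoff 18).
The only mutual best response is (Gamma, Delta); neither player gains by switching there.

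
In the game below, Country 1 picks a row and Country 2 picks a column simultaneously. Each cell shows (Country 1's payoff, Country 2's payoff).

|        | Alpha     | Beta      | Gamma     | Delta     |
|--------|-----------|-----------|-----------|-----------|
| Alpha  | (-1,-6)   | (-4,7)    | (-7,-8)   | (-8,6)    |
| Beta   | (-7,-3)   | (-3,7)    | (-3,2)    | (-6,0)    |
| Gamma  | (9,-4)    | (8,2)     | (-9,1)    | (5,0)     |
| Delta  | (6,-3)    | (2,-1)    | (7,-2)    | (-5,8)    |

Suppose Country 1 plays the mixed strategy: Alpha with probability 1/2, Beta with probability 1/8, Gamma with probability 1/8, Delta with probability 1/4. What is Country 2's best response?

Country 2's best reply maximizes expected payoff against the mix.
Alpha: (1/2)·(-6) + (1/8)·(-3) + (1/8)·(-4) + (1/4)·(-3) = -37/8
Beta: (1/2)·7 + (1/8)·7 + (1/8)·2 + (1/4)·(-1) = 35/8
Gamma: (1/2)·(-8) + (1/8)·2 + (1/8)·1 + (1/4)·(-2) = -33/8
Delta: (1/2)·6 + (1/8)·0 + (1/8)·0 + (1/4)·8 = 5
Highest expected payoff is 5, from Delta.

Delta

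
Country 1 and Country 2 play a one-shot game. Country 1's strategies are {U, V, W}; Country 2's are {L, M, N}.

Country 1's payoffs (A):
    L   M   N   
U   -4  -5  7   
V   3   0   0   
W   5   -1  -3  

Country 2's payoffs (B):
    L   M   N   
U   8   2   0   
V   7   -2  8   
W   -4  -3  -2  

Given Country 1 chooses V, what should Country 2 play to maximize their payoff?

With Country 1 fixed at V, Country 2's payoffs are: L → 7, M → -2, N → 8.
The maximum is 8, achieved by N.

N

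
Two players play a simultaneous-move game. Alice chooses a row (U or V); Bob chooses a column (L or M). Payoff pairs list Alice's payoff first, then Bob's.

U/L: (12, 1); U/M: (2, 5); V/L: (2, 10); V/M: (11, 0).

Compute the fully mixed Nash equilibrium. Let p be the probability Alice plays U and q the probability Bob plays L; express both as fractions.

p = 5/7, q = 9/19

In a mixed NE each player is indifferent between their pure strategies, so the opponent's mix sets the indifference.
Bob indifferent between L and M: p·1 + (1−p)·10 = p·5 + (1−p)·0 ⟹ 10 + (-9)p = 0 + 5p ⟹ p = 5/7.
Alice indifferent between U and V: q·12 + (1−q)·2 = q·2 + (1−q)·11 ⟹ 2 + 10q = 11 + (-9)q ⟹ q = 9/19.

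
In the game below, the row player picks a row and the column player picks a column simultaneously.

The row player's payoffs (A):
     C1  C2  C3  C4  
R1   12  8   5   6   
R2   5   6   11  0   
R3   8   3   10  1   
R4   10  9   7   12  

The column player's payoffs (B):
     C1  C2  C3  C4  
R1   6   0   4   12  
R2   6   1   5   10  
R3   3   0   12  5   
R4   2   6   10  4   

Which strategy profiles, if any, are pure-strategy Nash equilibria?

None

Check mutual best responses: a cell is a NE iff neither player can gain by unilaterally deviating.
The row player's best responses — vs C1: R1 (payoff 12); vs C2: R4 (payoff 9); vs C3: R2 (payoff 11); vs C4: R4 (payoff 12).
The column player's best responses — vs R1: C4 (payoff 12); vs R2: C4 (payoff 10); vs R3: C3 (payoff 12); vs R4: C3 (payoff 10).
No cell has both players best-responding. For instance, the row player's best reply to C4 is R4, but against R4 the column player prefers C3 over C4.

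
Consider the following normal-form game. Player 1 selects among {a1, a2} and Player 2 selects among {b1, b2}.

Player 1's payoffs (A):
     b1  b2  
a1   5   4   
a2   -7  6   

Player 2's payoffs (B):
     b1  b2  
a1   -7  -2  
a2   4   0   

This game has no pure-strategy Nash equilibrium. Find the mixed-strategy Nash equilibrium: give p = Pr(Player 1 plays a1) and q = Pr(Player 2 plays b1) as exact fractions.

Each player's mixing probability is pinned down by making the *other* player indifferent.
Player 2 indifferent between b1 and b2: p·(-7) + (1−p)·4 = p·(-2) + (1−p)·0 ⟹ 4 + (-11)p = 0 + (-2)p ⟹ p = 4/9.
Player 1 indifferent between a1 and a2: q·5 + (1−q)·4 = q·(-7) + (1−q)·6 ⟹ 4 + 1q = 6 + (-13)q ⟹ q = 1/7.

p = 4/9, q = 1/7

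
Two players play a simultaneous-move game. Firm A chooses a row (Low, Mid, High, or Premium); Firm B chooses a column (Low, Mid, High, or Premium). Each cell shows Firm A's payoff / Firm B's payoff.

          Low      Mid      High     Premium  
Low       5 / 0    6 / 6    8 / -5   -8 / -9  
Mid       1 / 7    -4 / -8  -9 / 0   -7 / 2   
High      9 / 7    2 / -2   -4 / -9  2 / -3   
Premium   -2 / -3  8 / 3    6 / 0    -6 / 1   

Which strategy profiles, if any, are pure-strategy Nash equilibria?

Find each player's best response to every opponent strategy; NE are the intersections.
Firm A's best responses — vs Low: High (payoff 9); vs Mid: Premium (payoff 8); vs High: Low (payoff 8); vs Premium: High (payoff 2).
Firm B's best responses — vs Low: Mid (payoff 6); vs Mid: Low (payoff 7); vs High: Low (payoff 7); vs Premium: Mid (payoff 3).
Mutual best responses occur at (High, Low) and (Premium, Mid); at each, neither player gains by switching.

(High, Low) and (Premium, Mid)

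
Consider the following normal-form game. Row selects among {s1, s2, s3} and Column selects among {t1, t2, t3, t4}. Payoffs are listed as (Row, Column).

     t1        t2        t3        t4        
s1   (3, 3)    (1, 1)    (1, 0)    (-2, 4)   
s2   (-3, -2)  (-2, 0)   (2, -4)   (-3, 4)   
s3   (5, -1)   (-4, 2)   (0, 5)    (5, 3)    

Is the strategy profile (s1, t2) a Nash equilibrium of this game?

Holding Column at t2: Row gets 1 from s1, versus -2 from s2, -4 from s3. No profitable deviation for Row.
Holding Row at s1: Column gets 1 from t2 but could get 4 by switching to t4. Column has a profitable deviation.

No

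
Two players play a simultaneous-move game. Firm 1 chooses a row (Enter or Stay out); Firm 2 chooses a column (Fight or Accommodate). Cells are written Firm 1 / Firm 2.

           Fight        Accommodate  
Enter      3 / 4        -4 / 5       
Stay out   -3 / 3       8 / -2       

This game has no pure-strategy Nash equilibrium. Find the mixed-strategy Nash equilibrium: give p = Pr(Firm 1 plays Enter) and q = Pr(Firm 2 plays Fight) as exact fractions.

p = 5/6, q = 2/3

Each player's mixing probability is pinned down by making the *other* player indifferent.
Firm 2 indifferent between Fight and Accommodate: p·4 + (1−p)·3 = p·5 + (1−p)·(-2) ⟹ 3 + 1p = (-2) + 7p ⟹ p = 5/6.
Firm 1 indifferent between Enter and Stay out: q·3 + (1−q)·(-4) = q·(-3) + (1−q)·8 ⟹ (-4) + 7q = 8 + (-11)q ⟹ q = 2/3.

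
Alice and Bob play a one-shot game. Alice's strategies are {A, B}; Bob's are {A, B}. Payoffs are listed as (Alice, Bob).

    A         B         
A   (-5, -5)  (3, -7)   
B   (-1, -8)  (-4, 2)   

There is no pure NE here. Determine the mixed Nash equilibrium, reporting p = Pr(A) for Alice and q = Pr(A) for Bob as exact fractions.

p = 5/6, q = 7/11

In a mixed NE each player is indifferent between their pure strategies, so the opponent's mix sets the indifference.
Bob indifferent between A and B: p·(-5) + (1−p)·(-8) = p·(-7) + (1−p)·2 ⟹ (-8) + 3p = 2 + (-9)p ⟹ p = 5/6.
Alice indifferent between A and B: q·(-5) + (1−q)·3 = q·(-1) + (1−q)·(-4) ⟹ 3 + (-8)q = (-4) + 3q ⟹ q = 7/11.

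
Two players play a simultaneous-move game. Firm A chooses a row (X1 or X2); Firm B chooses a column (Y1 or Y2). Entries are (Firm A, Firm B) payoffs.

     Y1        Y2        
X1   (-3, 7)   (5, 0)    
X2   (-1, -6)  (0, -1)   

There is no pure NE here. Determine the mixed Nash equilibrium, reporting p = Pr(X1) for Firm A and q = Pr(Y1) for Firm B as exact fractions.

In a mixed NE each player is indifferent between their pure strategies, so the opponent's mix sets the indifference.
Firm B indifferent between Y1 and Y2: p·7 + (1−p)·(-6) = p·0 + (1−p)·(-1) ⟹ (-6) + 13p = (-1) + 1p ⟹ p = 5/12.
Firm A indifferent between X1 and X2: q·(-3) + (1−q)·5 = q·(-1) + (1−q)·0 ⟹ 5 + (-8)q = 0 + (-1)q ⟹ q = 5/7.

p = 5/12, q = 5/7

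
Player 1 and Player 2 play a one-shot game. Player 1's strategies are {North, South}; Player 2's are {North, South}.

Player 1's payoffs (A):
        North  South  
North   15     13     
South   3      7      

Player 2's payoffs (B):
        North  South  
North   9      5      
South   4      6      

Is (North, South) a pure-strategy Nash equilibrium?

Holding Player 2 at South: Player 1 gets 13 from North, versus 7 from South. No profitable deviation for Player 1.
Holding Player 1 at North: Player 2 gets 5 from South but could get 9 by switching to North. Player 2 has a profitable deviation.

No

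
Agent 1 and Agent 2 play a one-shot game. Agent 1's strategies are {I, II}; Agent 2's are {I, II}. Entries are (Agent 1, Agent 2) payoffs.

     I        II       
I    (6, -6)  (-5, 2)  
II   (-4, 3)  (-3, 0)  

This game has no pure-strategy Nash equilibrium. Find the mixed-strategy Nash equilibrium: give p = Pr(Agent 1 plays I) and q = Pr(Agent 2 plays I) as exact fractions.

In a mixed NE each player is indifferent between their pure strategies, so the opponent's mix sets the indifference.
Agent 2 indifferent between I and II: p·(-6) + (1−p)·3 = p·2 + (1−p)·0 ⟹ 3 + (-9)p = 0 + 2p ⟹ p = 3/11.
Agent 1 indifferent between I and II: q·6 + (1−q)·(-5) = q·(-4) + (1−q)·(-3) ⟹ (-5) + 11q = (-3) + (-1)q ⟹ q = 1/6.

p = 3/11, q = 1/6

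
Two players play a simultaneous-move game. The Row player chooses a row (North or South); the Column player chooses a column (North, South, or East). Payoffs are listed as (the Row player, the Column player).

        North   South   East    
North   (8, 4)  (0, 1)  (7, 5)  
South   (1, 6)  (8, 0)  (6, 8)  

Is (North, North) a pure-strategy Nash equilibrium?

No

Holding the Column player at North: the Row player gets 8 from North, versus 1 from South. No profitable deviation for the Row player.
Holding the Row player at North: the Column player gets 4 from North but could get 5 by switching to East. The Column player has a profitable deviation.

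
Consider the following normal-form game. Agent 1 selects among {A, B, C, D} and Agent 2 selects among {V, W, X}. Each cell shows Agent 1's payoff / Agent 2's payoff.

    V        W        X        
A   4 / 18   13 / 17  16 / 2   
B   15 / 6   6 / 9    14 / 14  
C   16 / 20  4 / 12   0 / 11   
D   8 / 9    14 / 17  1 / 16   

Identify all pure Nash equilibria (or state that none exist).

Check mutual best responses: a cell is a NE iff neither player can gain by unilaterally deviating.
Agent 1's best responses — vs V: C (payoff 16); vs W: D (payoff 14); vs X: A (payoff 16).
Agent 2's best responses — vs A: V (payoff 18); vs B: X (payoff 14); vs C: V (payoff 20); vs D: W (payoff 17).
Mutual best responses occur at (C, V) and (D, W); at each, neither player gains by switching.

(C, V) and (D, W)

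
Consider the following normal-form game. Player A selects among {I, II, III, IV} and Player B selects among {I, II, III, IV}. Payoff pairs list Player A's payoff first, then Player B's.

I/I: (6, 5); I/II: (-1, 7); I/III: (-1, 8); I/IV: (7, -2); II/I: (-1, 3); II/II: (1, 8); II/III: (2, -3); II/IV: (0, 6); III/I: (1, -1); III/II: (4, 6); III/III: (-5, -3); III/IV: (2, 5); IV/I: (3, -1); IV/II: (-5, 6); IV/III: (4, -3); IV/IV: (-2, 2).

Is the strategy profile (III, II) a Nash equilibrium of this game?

Holding Player B at II: Player A gets 4 from III, versus -1 from I, 1 from II, -5 from IV. No profitable deviation for Player A.
Holding Player A at III: Player B gets 6 from II, versus -1 from I, -3 from III, 5 from IV. No profitable deviation for Player B either.

Yes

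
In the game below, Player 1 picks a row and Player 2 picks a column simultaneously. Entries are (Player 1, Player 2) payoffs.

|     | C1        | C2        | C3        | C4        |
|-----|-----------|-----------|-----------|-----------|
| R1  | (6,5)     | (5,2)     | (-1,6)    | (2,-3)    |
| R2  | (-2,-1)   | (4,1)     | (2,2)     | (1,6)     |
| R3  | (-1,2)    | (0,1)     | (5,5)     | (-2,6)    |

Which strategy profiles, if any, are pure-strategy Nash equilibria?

None

A profile is a Nash equilibrium when each player is best-responding to the other.
Player 1's best responses — vs C1: R1 (payoff 6); vs C2: R1 (payoff 5); vs C3: R3 (payoff 5); vs C4: R1 (payoff 2).
Player 2's best responses — vs R1: C3 (payoff 6); vs R2: C4 (payoff 6); vs R3: C4 (payoff 6).
No cell has both players best-responding. For instance, Player 1's best reply to C3 is R3, but against R3 Player 2 prefers C4 over C3.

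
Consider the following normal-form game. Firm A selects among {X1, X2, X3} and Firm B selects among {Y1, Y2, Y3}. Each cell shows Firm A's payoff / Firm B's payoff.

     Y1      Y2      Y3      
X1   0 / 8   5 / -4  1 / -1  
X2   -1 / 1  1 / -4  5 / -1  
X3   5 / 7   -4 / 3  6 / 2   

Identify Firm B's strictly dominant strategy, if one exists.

Y1

Check whether one of Firm B's strategies beats all alternatives regardless of what the opponent does.
Y1 strictly dominates: vs X1: 8 > each of {-4, -1}; vs X2: 1 > each of {-4, -1}; vs X3: 7 > each of {3, 2}.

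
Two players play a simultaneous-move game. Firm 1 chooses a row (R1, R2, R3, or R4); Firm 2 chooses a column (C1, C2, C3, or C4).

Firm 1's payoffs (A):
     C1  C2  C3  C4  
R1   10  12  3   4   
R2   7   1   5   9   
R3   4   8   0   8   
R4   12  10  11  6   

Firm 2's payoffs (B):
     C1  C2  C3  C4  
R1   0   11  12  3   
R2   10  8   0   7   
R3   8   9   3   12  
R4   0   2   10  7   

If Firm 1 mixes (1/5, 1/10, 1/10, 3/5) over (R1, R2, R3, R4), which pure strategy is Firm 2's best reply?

Firm 2's best reply maximizes expected payoff against the mix.
C1: (1/5)·0 + (1/10)·10 + (1/10)·8 + (3/5)·0 = 9/5
C2: (1/5)·11 + (1/10)·8 + (1/10)·9 + (3/5)·2 = 51/10
C3: (1/5)·12 + (1/10)·0 + (1/10)·3 + (3/5)·10 = 87/10
C4: (1/5)·3 + (1/10)·7 + (1/10)·12 + (3/5)·7 = 67/10
Highest expected payoff is 87/10, from C3.

C3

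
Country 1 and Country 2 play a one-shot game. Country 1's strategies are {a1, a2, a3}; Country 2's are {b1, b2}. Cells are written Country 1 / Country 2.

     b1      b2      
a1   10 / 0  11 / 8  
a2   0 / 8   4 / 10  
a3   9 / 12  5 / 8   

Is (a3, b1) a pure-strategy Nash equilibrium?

Holding Country 2 at b1: Country 1 gets 9 from a3 but could get 10 by switching to a1. Country 1 has a profitable deviation.

No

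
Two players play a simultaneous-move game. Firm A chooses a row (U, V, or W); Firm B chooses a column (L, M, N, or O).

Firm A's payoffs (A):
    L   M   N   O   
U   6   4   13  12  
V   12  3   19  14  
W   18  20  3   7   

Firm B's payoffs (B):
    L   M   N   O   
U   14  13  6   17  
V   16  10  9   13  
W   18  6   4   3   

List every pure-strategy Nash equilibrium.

(W, L)

Find each player's best response to every opponent strategy; NE are the intersections.
Firm A's best responses — vs L: W (payoff 18); vs M: W (payoff 20); vs N: V (payoff 19); vs O: V (payoff 14).
Firm B's best responses — vs U: O (payoff 17); vs V: L (payoff 16); vs W: L (payoff 18).
The only mutual best response is (W, L); neither player gains by switching there.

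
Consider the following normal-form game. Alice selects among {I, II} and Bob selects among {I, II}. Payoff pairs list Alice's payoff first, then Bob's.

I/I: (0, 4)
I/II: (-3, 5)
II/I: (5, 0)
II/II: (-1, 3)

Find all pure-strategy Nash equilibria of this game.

Find each player's best response to every opponent strategy; NE are the intersections.
Alice's best responses — vs I: II (payoff 5); vs II: II (payoff -1).
Bob's best responses — vs I: II (payoff 5); vs II: II (payoff 3).
The only mutual best response is (II, II); neither player gains by switching there.

(II, II)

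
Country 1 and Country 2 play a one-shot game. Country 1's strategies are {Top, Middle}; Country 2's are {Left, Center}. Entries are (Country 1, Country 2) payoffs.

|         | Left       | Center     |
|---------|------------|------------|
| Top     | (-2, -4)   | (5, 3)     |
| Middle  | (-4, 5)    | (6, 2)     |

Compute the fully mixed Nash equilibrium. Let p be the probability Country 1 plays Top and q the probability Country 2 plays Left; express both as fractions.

p = 3/10, q = 1/3

Each player's mixing probability is pinned down by making the *other* player indifferent.
Country 2 indifferent between Left and Center: p·(-4) + (1−p)·5 = p·3 + (1−p)·2 ⟹ 5 + (-9)p = 2 + 1p ⟹ p = 3/10.
Country 1 indifferent between Top and Middle: q·(-2) + (1−q)·5 = q·(-4) + (1−q)·6 ⟹ 5 + (-7)q = 6 + (-10)q ⟹ q = 1/3.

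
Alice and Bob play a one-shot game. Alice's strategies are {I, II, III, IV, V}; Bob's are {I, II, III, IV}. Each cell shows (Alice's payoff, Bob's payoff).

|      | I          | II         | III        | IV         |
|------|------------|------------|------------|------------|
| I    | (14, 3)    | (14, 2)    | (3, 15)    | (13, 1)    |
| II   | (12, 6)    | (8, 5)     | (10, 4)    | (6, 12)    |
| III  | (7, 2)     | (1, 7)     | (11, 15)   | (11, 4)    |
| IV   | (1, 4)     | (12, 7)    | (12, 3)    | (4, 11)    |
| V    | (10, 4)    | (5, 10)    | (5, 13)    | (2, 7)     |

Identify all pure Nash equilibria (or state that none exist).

There is no pure-strategy Nash equilibrium

Check mutual best responses: a cell is a NE iff neither player can gain by unilaterally deviating.
Alice's best responses — vs I: I (payoff 14); vs II: I (payoff 14); vs III: IV (payoff 12); vs IV: I (payoff 13).
Bob's best responses — vs I: III (payoff 15); vs II: IV (payoff 12); vs III: III (payoff 15); vs IV: IV (payoff 11); vs V: III (payoff 13).
No cell has both players best-responding. For instance, Alice's best reply to III is IV, but against IV Bob prefers IV over III.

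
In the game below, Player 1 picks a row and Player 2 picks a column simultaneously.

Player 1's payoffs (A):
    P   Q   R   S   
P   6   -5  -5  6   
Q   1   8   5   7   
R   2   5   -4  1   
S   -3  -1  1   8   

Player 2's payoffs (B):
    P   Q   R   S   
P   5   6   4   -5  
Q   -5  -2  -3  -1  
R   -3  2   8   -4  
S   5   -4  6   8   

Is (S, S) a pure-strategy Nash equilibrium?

Yes

Holding Player 2 at S: Player 1 gets 8 from S, versus 6 from P, 7 from Q, 1 from R. No profitable deviation for Player 1.
Holding Player 1 at S: Player 2 gets 8 from S, versus 5 from P, -4 from Q, 6 from R. No profitable deviation for Player 2 either.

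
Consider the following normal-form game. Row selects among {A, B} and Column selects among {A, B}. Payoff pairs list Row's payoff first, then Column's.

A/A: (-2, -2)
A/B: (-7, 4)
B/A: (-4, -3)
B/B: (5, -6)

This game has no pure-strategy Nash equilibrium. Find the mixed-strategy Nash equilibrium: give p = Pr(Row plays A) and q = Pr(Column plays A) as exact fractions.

p = 1/3, q = 6/7

Each player's mixing probability is pinned down by making the *other* player indifferent.
Column indifferent between A and B: p·(-2) + (1−p)·(-3) = p·4 + (1−p)·(-6) ⟹ (-3) + 1p = (-6) + 10p ⟹ p = 1/3.
Row indifferent between A and B: q·(-2) + (1−q)·(-7) = q·(-4) + (1−q)·5 ⟹ (-7) + 5q = 5 + (-9)q ⟹ q = 6/7.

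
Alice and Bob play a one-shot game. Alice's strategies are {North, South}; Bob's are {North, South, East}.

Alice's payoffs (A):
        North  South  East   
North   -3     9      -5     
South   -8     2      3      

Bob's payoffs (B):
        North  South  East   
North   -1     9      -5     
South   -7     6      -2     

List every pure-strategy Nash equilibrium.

Find each player's best response to every opponent strategy; NE are the intersections.
Alice's best responses — vs North: North (payoff -3); vs South: North (payoff 9); vs East: South (payoff 3).
Bob's best responses — vs North: South (payoff 9); vs South: South (payoff 6).
The only mutual best response is (North, South); neither player gains by switching there.

(North, South)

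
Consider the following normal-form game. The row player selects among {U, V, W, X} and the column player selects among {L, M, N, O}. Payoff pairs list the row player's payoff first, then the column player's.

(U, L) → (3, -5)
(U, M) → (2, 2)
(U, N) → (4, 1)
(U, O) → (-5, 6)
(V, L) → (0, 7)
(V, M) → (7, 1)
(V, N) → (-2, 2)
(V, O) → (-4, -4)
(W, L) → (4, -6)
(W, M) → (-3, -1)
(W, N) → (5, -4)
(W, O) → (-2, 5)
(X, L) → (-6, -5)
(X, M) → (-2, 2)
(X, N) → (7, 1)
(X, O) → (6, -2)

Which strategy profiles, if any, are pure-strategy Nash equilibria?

Find each player's best response to every opponent strategy; NE are the intersections.
The row player's best responses — vs L: W (payoff 4); vs M: V (payoff 7); vs N: X (payoff 7); vs O: X (payoff 6).
The column player's best responses — vs U: O (payoff 6); vs V: L (payoff 7); vs W: O (payoff 5); vs X: M (payoff 2).
No cell has both players best-responding. For instance, the row player's best reply to M is V, but against V the column player prefers L over M.

There is no pure-strategy Nash equilibrium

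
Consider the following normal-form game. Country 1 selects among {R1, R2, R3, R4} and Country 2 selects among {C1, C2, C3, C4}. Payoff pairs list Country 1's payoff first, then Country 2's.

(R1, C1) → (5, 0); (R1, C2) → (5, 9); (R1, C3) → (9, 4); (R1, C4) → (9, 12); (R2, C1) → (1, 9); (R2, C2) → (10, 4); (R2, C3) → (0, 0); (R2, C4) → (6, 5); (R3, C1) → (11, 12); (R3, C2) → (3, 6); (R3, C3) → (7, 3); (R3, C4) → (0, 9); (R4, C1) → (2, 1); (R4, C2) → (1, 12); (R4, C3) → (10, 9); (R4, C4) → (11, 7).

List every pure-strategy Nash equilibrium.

(R3, C1)

Find each player's best response to every opponent strategy; NE are the intersections.
Country 1's best responses — vs C1: R3 (payoff 11); vs C2: R2 (payoff 10); vs C3: R4 (payoff 10); vs C4: R4 (payoff 11).
Country 2's best responses — vs R1: C4 (payoff 12); vs R2: C1 (payoff 9); vs R3: C1 (payoff 12); vs R4: C2 (payoff 12).
The only mutual best response is (R3, C1); neither player gains by switching there.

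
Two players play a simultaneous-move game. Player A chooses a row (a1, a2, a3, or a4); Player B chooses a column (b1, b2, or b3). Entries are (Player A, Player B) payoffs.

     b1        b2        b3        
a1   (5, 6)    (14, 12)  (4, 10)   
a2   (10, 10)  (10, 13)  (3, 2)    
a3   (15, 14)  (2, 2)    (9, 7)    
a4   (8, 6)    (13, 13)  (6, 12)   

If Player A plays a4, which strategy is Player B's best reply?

With Player A fixed at a4, Player B's payoffs are: b1 → 6, b2 → 13, b3 → 12.
The maximum is 13, achieved by b2.

b2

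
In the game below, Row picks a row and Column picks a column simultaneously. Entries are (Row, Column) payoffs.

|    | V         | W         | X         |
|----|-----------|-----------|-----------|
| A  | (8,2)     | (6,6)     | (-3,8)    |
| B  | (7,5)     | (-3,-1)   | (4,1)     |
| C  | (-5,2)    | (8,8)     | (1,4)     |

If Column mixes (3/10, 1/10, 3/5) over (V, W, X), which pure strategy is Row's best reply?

B

Compute Row's expected payoff from each pure strategy against the given mix.
A: (3/10)·8 + (1/10)·6 + (3/5)·(-3) = 6/5
B: (3/10)·7 + (1/10)·(-3) + (3/5)·4 = 21/5
C: (3/10)·(-5) + (1/10)·8 + (3/5)·1 = -1/10
Highest expected payoff is 21/5, from B.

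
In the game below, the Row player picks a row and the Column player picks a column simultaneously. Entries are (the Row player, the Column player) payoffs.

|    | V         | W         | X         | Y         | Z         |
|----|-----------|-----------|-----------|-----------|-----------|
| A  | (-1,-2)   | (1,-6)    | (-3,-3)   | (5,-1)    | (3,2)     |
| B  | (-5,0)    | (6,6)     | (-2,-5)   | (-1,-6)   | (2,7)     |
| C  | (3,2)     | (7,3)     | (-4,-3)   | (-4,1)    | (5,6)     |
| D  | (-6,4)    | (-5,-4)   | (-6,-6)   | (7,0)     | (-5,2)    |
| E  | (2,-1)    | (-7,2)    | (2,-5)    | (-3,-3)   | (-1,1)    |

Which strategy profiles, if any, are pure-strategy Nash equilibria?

(C, Z)

A profile is a Nash equilibrium when each player is best-responding to the other.
The Row player's best responses — vs V: C (payoff 3); vs W: C (payoff 7); vs X: E (payoff 2); vs Y: D (payoff 7); vs Z: C (payoff 5).
The Column player's best responses — vs A: Z (payoff 2); vs B: Z (payoff 7); vs C: Z (payoff 6); vs D: V (payoff 4); vs E: W (payoff 2).
The only mutual best response is (C, Z); neither player gains by switching there.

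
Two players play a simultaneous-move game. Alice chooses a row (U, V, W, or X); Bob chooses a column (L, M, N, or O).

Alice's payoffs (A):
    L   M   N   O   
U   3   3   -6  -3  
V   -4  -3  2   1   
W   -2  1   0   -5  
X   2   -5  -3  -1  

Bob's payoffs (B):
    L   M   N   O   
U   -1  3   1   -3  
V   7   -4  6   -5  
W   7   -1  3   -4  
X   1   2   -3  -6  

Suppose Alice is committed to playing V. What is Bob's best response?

With Alice fixed at V, Bob's payoffs are: L → 7, M → -4, N → 6, O → -5.
The maximum is 7, achieved by L.

L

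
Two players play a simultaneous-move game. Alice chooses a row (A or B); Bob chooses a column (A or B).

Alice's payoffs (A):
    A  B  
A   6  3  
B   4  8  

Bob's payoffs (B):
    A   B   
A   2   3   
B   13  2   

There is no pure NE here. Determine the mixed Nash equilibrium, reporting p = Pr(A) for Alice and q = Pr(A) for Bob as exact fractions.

Each player's mixing probability is pinned down by making the *other* player indifferent.
Bob indifferent between A and B: p·2 + (1−p)·13 = p·3 + (1−p)·2 ⟹ 13 + (-11)p = 2 + 1p ⟹ p = 11/12.
Alice indifferent between A and B: q·6 + (1−q)·3 = q·4 + (1−q)·8 ⟹ 3 + 3q = 8 + (-4)q ⟹ q = 5/7.

p = 11/12, q = 5/7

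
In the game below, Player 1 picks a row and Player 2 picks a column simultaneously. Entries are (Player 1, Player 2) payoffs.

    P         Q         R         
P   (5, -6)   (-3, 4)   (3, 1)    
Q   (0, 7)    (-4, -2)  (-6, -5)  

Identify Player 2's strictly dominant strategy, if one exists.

No strictly dominant strategy

Check whether one of Player 2's strategies beats all alternatives regardless of what the opponent does.
P is not dominant: against P, Q gives 4 > -6.
Q is not dominant: against Q, P gives 7 > -2.
R is not dominant: against P, Q gives 4 > 1.
No single strategy is best against every opponent action.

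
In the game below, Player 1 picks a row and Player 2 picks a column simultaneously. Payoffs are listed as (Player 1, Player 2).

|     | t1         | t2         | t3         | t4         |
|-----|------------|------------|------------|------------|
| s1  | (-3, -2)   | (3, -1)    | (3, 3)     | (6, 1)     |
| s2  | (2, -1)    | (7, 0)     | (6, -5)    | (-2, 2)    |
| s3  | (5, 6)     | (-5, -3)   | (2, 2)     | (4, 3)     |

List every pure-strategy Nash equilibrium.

Check mutual best responses: a cell is a NE iff neither player can gain by unilaterally deviating.
Player 1's best responses — vs t1: s3 (payoff 5); vs t2: s2 (payoff 7); vs t3: s2 (payoff 6); vs t4: s1 (payoff 6).
Player 2's best responses — vs s1: t3 (payoff 3); vs s2: t4 (payoff 2); vs s3: t1 (payoff 6).
The only mutual best response is (s3, t1); neither player gains by switching there.

(s3, t1)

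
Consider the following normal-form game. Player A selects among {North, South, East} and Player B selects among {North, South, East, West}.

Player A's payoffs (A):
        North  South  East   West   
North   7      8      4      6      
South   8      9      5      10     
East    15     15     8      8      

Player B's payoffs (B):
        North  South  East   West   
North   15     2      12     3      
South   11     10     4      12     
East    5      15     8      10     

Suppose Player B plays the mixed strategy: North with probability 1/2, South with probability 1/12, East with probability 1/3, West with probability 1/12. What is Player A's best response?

Player A's best reply maximizes expected payoff against the mix.
North: (1/2)·7 + (1/12)·8 + (1/3)·4 + (1/12)·6 = 6
South: (1/2)·8 + (1/12)·9 + (1/3)·5 + (1/12)·10 = 29/4
East: (1/2)·15 + (1/12)·15 + (1/3)·8 + (1/12)·8 = 145/12
Highest expected payoff is 145/12, from East.

East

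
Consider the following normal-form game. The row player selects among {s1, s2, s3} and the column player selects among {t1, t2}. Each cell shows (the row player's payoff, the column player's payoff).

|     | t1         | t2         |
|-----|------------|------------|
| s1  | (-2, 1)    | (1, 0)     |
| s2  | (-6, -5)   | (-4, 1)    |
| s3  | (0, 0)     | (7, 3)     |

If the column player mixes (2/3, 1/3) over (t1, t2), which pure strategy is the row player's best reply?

s3

The row player's best reply maximizes expected payoff against the mix.
s1: (2/3)·(-2) + (1/3)·1 = -1
s2: (2/3)·(-6) + (1/3)·(-4) = -16/3
s3: (2/3)·0 + (1/3)·7 = 7/3
Highest expected payoff is 7/3, from s3.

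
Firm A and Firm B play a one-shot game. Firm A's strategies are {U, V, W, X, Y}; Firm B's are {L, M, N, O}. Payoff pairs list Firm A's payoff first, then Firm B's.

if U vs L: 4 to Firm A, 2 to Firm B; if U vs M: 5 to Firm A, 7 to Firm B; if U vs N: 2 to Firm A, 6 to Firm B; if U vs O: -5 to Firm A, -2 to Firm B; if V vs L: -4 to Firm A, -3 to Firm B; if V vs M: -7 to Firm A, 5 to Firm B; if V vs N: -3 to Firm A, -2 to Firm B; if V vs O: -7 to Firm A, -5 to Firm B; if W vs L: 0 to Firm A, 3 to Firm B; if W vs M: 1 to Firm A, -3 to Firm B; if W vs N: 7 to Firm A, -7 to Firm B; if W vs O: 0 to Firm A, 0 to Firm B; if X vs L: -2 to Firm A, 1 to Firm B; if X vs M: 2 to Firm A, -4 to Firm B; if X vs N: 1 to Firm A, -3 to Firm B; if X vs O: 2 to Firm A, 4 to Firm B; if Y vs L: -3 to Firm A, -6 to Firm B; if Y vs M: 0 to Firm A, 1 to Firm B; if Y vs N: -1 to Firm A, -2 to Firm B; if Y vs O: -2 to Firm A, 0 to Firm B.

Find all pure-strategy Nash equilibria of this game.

(U, M) and (X, O)

A profile is a Nash equilibrium when each player is best-responding to the other.
Firm A's best responses — vs L: U (payoff 4); vs M: U (payoff 5); vs N: W (payoff 7); vs O: X (payoff 2).
Firm B's best responses — vs U: M (payoff 7); vs V: M (payoff 5); vs W: L (payoff 3); vs X: O (payoff 4); vs Y: M (payoff 1).
Mutual best responses occur at (U, M) and (X, O); at each, neither player gains by switching.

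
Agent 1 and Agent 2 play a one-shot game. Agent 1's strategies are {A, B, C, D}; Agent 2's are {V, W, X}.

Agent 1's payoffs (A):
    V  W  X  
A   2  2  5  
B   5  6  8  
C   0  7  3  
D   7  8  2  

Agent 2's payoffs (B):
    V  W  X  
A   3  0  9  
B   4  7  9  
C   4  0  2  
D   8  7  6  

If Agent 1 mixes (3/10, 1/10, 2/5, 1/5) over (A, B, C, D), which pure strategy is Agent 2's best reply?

X

Agent 2's best reply maximizes expected payoff against the mix.
V: (3/10)·3 + (1/10)·4 + (2/5)·4 + (1/5)·8 = 9/2
W: (3/10)·0 + (1/10)·7 + (2/5)·0 + (1/5)·7 = 21/10
X: (3/10)·9 + (1/10)·9 + (2/5)·2 + (1/5)·6 = 28/5
Highest expected payoff is 28/5, from X.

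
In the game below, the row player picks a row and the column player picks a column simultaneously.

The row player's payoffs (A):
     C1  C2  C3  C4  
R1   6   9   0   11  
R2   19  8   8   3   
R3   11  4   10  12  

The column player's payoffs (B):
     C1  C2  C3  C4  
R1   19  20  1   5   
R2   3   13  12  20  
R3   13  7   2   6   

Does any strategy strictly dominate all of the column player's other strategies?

A strategy is strictly dominant if it gives the column player a strictly higher payoff than every other strategy, against every choice by the opponent.
C1 is not dominant: against R1, C2 gives 20 > 19.
C2 is not dominant: against R2, C4 gives 20 > 13.
C3 is not dominant: against R1, C1 gives 19 > 1.
C4 is not dominant: against R1, C1 gives 19 > 5.
No single strategy is best against every opponent action.

None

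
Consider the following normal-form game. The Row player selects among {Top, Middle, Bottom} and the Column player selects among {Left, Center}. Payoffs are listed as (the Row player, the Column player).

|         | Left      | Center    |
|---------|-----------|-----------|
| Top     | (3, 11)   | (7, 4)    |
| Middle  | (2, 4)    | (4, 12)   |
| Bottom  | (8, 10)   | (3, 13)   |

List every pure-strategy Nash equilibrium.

Find each player's best response to every opponent strategy; NE are the intersections.
The Row player's best responses — vs Left: Bottom (payoff 8); vs Center: Top (payoff 7).
The Column player's best responses — vs Top: Left (payoff 11); vs Middle: Center (payoff 12); vs Bottom: Center (payoff 13).
No cell has both players best-responding. For instance, the Row player's best reply to Left is Bottom, but against Bottom the Column player prefers Center over Left.

No pure-strategy Nash equilibrium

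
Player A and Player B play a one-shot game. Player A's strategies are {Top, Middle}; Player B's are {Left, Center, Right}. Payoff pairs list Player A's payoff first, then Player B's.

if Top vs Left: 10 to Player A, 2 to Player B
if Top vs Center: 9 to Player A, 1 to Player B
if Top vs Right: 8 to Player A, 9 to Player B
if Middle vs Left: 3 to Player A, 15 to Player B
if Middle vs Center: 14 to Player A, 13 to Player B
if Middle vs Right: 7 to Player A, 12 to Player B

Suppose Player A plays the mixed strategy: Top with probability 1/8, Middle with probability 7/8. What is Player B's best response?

Left

Compute Player B's expected payoff from each pure strategy against the given mix.
Left: (1/8)·2 + (7/8)·15 = 107/8
Center: (1/8)·1 + (7/8)·13 = 23/2
Right: (1/8)·9 + (7/8)·12 = 93/8
Highest expected payoff is 107/8, from Left.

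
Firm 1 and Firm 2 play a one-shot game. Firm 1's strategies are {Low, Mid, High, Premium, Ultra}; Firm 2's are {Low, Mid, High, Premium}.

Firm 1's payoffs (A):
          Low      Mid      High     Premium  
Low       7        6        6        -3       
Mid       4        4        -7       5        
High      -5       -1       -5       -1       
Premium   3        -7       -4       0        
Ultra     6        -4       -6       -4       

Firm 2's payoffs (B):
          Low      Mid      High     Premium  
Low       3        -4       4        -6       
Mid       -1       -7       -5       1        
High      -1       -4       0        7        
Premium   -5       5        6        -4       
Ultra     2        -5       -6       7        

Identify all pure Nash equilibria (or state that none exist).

Check mutual best responses: a cell is a NE iff neither player can gain by unilaterally deviating.
Firm 1's best responses — vs Low: Low (payoff 7); vs Mid: Low (payoff 6); vs High: Low (payoff 6); vs Premium: Mid (payoff 5).
Firm 2's best responses — vs Low: High (payoff 4); vs Mid: Premium (payoff 1); vs High: Premium (payoff 7); vs Premium: High (payoff 6); vs Ultra: Premium (payoff 7).
Mutual best responses occur at (Low, High) and (Mid, Premium); at each, neither player gains by switching.

(Low, High) and (Mid, Premium)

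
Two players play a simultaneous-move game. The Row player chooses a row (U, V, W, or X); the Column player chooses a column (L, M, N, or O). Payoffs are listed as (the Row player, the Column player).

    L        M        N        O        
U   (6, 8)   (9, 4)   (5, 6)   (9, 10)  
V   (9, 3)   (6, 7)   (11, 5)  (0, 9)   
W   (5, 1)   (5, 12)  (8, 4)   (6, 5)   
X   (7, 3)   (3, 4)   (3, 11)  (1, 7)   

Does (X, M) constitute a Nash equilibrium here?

No

Holding the Column player at M: the Row player gets 3 from X but could get 9 by switching to U. The Row player has a profitable deviation.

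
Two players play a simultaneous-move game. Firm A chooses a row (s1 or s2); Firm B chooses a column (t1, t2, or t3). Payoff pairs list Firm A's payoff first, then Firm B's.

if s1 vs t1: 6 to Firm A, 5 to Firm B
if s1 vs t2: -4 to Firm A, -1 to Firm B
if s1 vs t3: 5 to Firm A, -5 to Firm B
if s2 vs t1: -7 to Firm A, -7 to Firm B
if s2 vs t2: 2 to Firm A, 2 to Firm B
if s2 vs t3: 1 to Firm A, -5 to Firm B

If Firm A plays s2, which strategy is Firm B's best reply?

With Firm A fixed at s2, Firm B's payoffs are: t1 → -7, t2 → 2, t3 → -5.
The maximum is 2, achieved by t2.

t2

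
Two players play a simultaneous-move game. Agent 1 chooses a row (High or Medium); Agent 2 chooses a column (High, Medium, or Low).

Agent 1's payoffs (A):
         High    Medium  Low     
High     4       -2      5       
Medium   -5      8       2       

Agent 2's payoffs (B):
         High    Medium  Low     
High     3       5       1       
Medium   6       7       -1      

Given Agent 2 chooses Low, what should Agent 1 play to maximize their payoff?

With Agent 2 fixed at Low, Agent 1's payoffs are: High → 5, Medium → 2.
The maximum is 5, achieved by High.

High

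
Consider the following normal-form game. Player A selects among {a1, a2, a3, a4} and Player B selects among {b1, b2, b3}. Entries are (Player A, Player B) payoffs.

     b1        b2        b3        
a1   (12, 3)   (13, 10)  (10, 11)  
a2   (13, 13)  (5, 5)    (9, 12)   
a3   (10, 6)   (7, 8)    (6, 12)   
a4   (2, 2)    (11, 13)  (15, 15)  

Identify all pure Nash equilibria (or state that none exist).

A profile is a Nash equilibrium when each player is best-responding to the other.
Player A's best responses — vs b1: a2 (payoff 13); vs b2: a1 (payoff 13); vs b3: a4 (payoff 15).
Player B's best responses — vs a1: b3 (payoff 11); vs a2: b1 (payoff 13); vs a3: b3 (payoff 12); vs a4: b3 (payoff 15).
Mutual best responses occur at (a2, b1) and (a4, b3); at each, neither player gains by switching.

(a2, b1) and (a4, b3)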